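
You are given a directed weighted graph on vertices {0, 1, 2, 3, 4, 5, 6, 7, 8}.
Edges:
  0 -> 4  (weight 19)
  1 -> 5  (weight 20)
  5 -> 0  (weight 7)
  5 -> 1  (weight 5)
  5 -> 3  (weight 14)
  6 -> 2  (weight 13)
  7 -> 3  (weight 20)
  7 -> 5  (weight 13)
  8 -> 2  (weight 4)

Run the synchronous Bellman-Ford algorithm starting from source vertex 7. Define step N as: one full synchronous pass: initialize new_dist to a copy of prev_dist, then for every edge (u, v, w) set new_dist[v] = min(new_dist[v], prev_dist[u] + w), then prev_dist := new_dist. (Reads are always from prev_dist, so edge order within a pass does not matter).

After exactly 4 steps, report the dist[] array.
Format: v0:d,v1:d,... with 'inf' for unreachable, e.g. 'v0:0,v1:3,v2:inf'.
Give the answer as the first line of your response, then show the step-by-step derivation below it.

v0:20,v1:18,v2:inf,v3:20,v4:39,v5:13,v6:inf,v7:0,v8:inf

step 1: dist = v0:inf,v1:inf,v2:inf,v3:20,v4:inf,v5:13,v6:inf,v7:0,v8:inf
step 2: dist = v0:20,v1:18,v2:inf,v3:20,v4:inf,v5:13,v6:inf,v7:0,v8:inf
step 3: dist = v0:20,v1:18,v2:inf,v3:20,v4:39,v5:13,v6:inf,v7:0,v8:inf
step 4: dist = v0:20,v1:18,v2:inf,v3:20,v4:39,v5:13,v6:inf,v7:0,v8:inf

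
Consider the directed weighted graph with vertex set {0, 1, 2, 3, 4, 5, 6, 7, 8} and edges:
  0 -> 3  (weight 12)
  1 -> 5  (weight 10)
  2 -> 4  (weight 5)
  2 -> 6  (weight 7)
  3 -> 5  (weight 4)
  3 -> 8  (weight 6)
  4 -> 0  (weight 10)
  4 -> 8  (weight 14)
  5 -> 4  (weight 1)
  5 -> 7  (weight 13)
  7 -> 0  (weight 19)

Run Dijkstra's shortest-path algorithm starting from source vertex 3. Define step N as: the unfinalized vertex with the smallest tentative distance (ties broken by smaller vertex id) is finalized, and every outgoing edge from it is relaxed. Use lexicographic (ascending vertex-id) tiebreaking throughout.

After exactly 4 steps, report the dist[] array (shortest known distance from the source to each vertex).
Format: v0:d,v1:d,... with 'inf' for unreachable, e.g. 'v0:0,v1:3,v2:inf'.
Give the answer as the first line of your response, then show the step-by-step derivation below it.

v0:15,v1:inf,v2:inf,v3:0,v4:5,v5:4,v6:inf,v7:17,v8:6

step 1: dist = v0:inf,v1:inf,v2:inf,v3:0,v4:inf,v5:4,v6:inf,v7:inf,v8:6
step 2: dist = v0:inf,v1:inf,v2:inf,v3:0,v4:5,v5:4,v6:inf,v7:17,v8:6
step 3: dist = v0:15,v1:inf,v2:inf,v3:0,v4:5,v5:4,v6:inf,v7:17,v8:6
step 4: dist = v0:15,v1:inf,v2:inf,v3:0,v4:5,v5:4,v6:inf,v7:17,v8:6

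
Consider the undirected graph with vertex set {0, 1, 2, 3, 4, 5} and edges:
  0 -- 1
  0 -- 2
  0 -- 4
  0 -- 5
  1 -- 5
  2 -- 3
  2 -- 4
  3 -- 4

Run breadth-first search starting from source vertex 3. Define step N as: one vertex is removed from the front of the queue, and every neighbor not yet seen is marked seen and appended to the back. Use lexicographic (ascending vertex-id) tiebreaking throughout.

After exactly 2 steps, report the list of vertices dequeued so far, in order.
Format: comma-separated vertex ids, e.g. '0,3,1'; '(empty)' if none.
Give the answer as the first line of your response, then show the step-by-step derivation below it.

3,2

step 1: dequeue 3; queue=[2,4]; order=3
step 2: dequeue 2; queue=[4,0]; order=3,2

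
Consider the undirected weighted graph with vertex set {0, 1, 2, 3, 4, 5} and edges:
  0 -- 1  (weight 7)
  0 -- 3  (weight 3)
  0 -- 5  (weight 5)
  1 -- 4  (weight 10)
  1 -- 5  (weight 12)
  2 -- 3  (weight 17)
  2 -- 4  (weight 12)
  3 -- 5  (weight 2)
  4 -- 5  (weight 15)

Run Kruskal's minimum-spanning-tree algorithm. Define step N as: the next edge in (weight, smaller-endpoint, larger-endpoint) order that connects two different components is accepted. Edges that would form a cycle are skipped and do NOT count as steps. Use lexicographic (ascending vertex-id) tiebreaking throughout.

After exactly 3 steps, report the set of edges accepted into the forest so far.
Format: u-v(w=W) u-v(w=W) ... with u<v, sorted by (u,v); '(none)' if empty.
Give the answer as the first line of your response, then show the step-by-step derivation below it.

0-1(w=7) 0-3(w=3) 3-5(w=2)

step 1: add edge 3-5 (w=2); MST = {3-5(w=2)}
step 2: add edge 0-3 (w=3); MST = {0-3(w=3) 3-5(w=2)}
step 3: add edge 0-1 (w=7); MST = {0-1(w=7) 0-3(w=3) 3-5(w=2)}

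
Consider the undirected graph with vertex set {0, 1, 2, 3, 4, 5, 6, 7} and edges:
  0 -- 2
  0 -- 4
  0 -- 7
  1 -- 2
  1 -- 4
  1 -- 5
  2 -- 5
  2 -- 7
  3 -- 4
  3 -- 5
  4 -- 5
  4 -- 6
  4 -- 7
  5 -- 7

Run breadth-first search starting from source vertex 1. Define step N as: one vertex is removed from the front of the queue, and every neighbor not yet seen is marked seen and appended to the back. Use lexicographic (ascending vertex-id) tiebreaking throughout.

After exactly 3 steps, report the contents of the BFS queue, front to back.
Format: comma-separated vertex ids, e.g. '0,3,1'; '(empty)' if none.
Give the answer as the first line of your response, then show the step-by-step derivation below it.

5,0,7,3,6

step 1: dequeue 1; queue=[2,4,5]; order=1
step 2: dequeue 2; queue=[4,5,0,7]; order=1,2
step 3: dequeue 4; queue=[5,0,7,3,6]; order=1,2,4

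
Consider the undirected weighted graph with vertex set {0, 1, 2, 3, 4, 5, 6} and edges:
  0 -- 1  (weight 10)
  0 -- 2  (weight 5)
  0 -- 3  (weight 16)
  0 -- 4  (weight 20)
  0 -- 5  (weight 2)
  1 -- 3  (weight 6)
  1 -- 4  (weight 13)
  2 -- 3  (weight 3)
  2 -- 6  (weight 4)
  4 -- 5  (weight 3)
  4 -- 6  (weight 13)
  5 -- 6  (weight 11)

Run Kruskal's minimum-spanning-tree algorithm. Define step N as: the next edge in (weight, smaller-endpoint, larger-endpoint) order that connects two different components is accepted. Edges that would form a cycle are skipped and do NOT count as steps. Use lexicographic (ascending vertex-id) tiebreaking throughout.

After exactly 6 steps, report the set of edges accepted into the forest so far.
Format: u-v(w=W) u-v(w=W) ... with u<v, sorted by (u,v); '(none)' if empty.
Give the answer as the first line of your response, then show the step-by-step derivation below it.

0-2(w=5) 0-5(w=2) 1-3(w=6) 2-3(w=3) 2-6(w=4) 4-5(w=3)

step 1: add edge 0-5 (w=2); MST = {0-5(w=2)}
step 2: add edge 2-3 (w=3); MST = {0-5(w=2) 2-3(w=3)}
step 3: add edge 4-5 (w=3); MST = {0-5(w=2) 2-3(w=3) 4-5(w=3)}
step 4: add edge 2-6 (w=4); MST = {0-5(w=2) 2-3(w=3) 2-6(w=4) 4-5(w=3)}
step 5: add edge 0-2 (w=5); MST = {0-2(w=5) 0-5(w=2) 2-3(w=3) 2-6(w=4) 4-5(w=3)}
step 6: add edge 1-3 (w=6); MST = {0-2(w=5) 0-5(w=2) 1-3(w=6) 2-3(w=3) 2-6(w=4) 4-5(w=3)}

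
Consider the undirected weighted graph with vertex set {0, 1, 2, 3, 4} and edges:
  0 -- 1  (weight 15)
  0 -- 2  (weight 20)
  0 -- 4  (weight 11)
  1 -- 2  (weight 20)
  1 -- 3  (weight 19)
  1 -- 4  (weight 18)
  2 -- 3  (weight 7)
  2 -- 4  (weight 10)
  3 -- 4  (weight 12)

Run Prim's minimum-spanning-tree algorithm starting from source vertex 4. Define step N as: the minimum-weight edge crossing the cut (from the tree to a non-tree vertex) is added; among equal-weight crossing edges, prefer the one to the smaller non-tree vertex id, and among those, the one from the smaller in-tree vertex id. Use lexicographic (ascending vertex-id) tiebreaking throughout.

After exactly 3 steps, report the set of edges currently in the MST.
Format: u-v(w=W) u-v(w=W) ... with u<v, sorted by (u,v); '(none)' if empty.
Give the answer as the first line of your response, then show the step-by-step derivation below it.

0-4(w=11) 2-3(w=7) 2-4(w=10)

step 1: add edge 2-4 (w=10); MST = {2-4(w=10)}
step 2: add edge 2-3 (w=7); MST = {2-3(w=7) 2-4(w=10)}
step 3: add edge 0-4 (w=11); MST = {0-4(w=11) 2-3(w=7) 2-4(w=10)}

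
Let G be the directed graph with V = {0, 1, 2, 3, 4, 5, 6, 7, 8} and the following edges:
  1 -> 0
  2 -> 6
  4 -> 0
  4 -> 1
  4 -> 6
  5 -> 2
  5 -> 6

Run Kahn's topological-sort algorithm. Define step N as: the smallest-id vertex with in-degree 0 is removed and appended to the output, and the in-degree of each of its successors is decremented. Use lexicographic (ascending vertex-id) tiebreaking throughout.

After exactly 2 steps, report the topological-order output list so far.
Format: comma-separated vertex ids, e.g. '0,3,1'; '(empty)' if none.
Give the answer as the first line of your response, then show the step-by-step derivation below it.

3,4

step 1: output 3; order=[3]; indeg=(2,1,1,0,0,0,3,0,0)
step 2: output 4; order=[3,4]; indeg=(1,0,1,0,0,0,2,0,0)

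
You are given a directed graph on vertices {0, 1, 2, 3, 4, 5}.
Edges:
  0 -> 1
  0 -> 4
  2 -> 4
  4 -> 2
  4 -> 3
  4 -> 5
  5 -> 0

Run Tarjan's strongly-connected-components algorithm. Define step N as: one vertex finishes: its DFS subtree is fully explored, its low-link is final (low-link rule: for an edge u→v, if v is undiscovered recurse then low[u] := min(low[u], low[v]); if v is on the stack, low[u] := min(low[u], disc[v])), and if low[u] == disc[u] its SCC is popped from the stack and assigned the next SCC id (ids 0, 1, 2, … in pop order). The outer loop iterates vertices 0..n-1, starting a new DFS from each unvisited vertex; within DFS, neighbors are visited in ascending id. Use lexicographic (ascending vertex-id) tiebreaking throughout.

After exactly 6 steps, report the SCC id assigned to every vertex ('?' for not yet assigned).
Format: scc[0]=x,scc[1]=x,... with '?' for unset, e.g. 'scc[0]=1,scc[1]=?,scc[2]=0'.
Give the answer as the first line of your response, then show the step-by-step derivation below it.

scc[0]=2,scc[1]=0,scc[2]=2,scc[3]=1,scc[4]=2,scc[5]=2

step 1: low=(low[0]=0,low[1]=1,low[2]=?,low[3]=?,low[4]=?,low[5]=?); scc=(scc[0]=?,scc[1]=0,scc[2]=?,scc[3]=?,scc[4]=?,scc[5]=?)
step 2: low=(low[0]=0,low[1]=1,low[2]=2,low[3]=?,low[4]=2,low[5]=?); scc=(scc[0]=?,scc[1]=0,scc[2]=?,scc[3]=?,scc[4]=?,scc[5]=?)
step 3: low=(low[0]=0,low[1]=1,low[2]=2,low[3]=4,low[4]=2,low[5]=?); scc=(scc[0]=?,scc[1]=0,scc[2]=?,scc[3]=1,scc[4]=?,scc[5]=?)
step 4: low=(low[0]=0,low[1]=1,low[2]=2,low[3]=4,low[4]=2,low[5]=0); scc=(scc[0]=?,scc[1]=0,scc[2]=?,scc[3]=1,scc[4]=?,scc[5]=?)
step 5: low=(low[0]=0,low[1]=1,low[2]=2,low[3]=4,low[4]=0,low[5]=0); scc=(scc[0]=?,scc[1]=0,scc[2]=?,scc[3]=1,scc[4]=?,scc[5]=?)
step 6: low=(low[0]=0,low[1]=1,low[2]=2,low[3]=4,low[4]=0,low[5]=0); scc=(scc[0]=2,scc[1]=0,scc[2]=2,scc[3]=1,scc[4]=2,scc[5]=2)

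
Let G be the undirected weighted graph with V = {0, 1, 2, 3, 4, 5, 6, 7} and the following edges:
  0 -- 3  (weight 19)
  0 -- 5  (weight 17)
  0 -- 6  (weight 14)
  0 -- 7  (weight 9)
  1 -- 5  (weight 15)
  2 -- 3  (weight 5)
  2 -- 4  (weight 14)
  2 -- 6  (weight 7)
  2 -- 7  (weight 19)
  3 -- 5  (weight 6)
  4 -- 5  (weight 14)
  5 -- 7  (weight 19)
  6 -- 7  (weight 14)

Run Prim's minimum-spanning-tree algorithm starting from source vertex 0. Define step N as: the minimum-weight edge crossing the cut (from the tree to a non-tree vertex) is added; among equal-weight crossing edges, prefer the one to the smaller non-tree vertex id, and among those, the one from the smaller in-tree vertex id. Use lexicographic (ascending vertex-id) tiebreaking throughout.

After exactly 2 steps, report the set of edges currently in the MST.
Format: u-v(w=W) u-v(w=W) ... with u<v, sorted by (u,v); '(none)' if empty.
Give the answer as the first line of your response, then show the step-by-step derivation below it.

0-6(w=14) 0-7(w=9)

step 1: add edge 0-7 (w=9); MST = {0-7(w=9)}
step 2: add edge 0-6 (w=14); MST = {0-6(w=14) 0-7(w=9)}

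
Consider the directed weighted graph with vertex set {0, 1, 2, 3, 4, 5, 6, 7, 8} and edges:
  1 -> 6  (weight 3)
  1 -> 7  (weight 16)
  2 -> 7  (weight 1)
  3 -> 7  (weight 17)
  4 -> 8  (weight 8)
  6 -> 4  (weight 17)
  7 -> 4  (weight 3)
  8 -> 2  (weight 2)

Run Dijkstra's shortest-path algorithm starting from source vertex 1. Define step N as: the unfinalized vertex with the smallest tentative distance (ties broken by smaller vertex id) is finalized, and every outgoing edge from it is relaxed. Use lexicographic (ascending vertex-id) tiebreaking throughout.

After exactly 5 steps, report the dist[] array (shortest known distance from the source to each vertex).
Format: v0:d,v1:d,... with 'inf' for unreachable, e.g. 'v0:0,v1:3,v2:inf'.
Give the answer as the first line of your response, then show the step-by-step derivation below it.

v0:inf,v1:0,v2:29,v3:inf,v4:19,v5:inf,v6:3,v7:16,v8:27

step 1: dist = v0:inf,v1:0,v2:inf,v3:inf,v4:inf,v5:inf,v6:3,v7:16,v8:inf
step 2: dist = v0:inf,v1:0,v2:inf,v3:inf,v4:20,v5:inf,v6:3,v7:16,v8:inf
step 3: dist = v0:inf,v1:0,v2:inf,v3:inf,v4:19,v5:inf,v6:3,v7:16,v8:inf
step 4: dist = v0:inf,v1:0,v2:inf,v3:inf,v4:19,v5:inf,v6:3,v7:16,v8:27
step 5: dist = v0:inf,v1:0,v2:29,v3:inf,v4:19,v5:inf,v6:3,v7:16,v8:27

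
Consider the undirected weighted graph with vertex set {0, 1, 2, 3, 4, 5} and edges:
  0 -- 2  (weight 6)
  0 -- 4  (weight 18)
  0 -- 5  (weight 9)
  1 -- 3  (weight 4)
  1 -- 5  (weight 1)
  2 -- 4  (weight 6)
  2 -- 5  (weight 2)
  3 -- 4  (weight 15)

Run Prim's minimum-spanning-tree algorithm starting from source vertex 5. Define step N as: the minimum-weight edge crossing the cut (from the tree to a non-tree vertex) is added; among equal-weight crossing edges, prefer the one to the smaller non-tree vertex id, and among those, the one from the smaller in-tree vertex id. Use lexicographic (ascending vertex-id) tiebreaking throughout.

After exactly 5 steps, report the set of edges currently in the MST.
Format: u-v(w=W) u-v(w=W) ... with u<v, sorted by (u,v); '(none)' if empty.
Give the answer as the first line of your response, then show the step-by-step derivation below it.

0-2(w=6) 1-3(w=4) 1-5(w=1) 2-4(w=6) 2-5(w=2)

step 1: add edge 1-5 (w=1); MST = {1-5(w=1)}
step 2: add edge 2-5 (w=2); MST = {1-5(w=1) 2-5(w=2)}
step 3: add edge 1-3 (w=4); MST = {1-3(w=4) 1-5(w=1) 2-5(w=2)}
step 4: add edge 0-2 (w=6); MST = {0-2(w=6) 1-3(w=4) 1-5(w=1) 2-5(w=2)}
step 5: add edge 2-4 (w=6); MST = {0-2(w=6) 1-3(w=4) 1-5(w=1) 2-4(w=6) 2-5(w=2)}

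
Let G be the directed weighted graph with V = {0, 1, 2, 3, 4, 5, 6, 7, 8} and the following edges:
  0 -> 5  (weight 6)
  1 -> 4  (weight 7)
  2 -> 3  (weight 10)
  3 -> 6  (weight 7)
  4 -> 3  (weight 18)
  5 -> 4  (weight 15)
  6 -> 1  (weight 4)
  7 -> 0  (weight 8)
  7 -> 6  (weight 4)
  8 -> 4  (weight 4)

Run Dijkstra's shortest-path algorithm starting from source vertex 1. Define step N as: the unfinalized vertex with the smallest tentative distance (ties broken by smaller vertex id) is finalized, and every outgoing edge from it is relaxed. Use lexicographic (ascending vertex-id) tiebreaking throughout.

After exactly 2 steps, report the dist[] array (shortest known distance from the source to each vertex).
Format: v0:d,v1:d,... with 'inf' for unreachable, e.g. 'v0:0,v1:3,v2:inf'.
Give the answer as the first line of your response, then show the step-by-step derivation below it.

v0:inf,v1:0,v2:inf,v3:25,v4:7,v5:inf,v6:inf,v7:inf,v8:inf

step 1: dist = v0:inf,v1:0,v2:inf,v3:inf,v4:7,v5:inf,v6:inf,v7:inf,v8:inf
step 2: dist = v0:inf,v1:0,v2:inf,v3:25,v4:7,v5:inf,v6:inf,v7:inf,v8:inf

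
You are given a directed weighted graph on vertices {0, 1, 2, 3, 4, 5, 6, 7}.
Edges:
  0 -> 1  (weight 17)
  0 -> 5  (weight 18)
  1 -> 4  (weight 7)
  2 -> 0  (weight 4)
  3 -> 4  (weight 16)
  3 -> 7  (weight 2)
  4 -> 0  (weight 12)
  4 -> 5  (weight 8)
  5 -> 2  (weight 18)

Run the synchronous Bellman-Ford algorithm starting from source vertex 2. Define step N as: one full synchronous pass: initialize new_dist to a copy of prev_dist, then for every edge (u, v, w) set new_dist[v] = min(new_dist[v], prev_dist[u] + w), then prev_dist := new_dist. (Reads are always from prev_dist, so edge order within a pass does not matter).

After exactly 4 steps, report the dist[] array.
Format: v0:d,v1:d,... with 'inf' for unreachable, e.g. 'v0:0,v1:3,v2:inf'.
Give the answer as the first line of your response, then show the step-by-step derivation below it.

v0:4,v1:21,v2:0,v3:inf,v4:28,v5:22,v6:inf,v7:inf

step 1: dist = v0:4,v1:inf,v2:0,v3:inf,v4:inf,v5:inf,v6:inf,v7:inf
step 2: dist = v0:4,v1:21,v2:0,v3:inf,v4:inf,v5:22,v6:inf,v7:inf
step 3: dist = v0:4,v1:21,v2:0,v3:inf,v4:28,v5:22,v6:inf,v7:inf
step 4: dist = v0:4,v1:21,v2:0,v3:inf,v4:28,v5:22,v6:inf,v7:inf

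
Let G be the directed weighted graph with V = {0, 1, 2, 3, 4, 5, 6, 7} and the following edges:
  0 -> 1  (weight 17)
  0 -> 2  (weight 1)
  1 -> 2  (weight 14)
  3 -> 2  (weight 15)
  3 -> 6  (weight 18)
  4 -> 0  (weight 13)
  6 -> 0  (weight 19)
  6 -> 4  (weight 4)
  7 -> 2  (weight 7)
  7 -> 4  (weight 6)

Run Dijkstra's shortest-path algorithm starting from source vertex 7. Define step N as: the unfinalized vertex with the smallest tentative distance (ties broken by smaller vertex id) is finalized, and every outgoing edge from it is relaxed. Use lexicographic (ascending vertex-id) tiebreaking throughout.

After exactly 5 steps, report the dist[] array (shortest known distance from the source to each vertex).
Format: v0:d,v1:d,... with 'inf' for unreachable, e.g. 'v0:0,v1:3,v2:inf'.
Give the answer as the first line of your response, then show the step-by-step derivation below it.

v0:19,v1:36,v2:7,v3:inf,v4:6,v5:inf,v6:inf,v7:0

step 1: dist = v0:inf,v1:inf,v2:7,v3:inf,v4:6,v5:inf,v6:inf,v7:0
step 2: dist = v0:19,v1:inf,v2:7,v3:inf,v4:6,v5:inf,v6:inf,v7:0
step 3: dist = v0:19,v1:inf,v2:7,v3:inf,v4:6,v5:inf,v6:inf,v7:0
step 4: dist = v0:19,v1:36,v2:7,v3:inf,v4:6,v5:inf,v6:inf,v7:0
step 5: dist = v0:19,v1:36,v2:7,v3:inf,v4:6,v5:inf,v6:inf,v7:0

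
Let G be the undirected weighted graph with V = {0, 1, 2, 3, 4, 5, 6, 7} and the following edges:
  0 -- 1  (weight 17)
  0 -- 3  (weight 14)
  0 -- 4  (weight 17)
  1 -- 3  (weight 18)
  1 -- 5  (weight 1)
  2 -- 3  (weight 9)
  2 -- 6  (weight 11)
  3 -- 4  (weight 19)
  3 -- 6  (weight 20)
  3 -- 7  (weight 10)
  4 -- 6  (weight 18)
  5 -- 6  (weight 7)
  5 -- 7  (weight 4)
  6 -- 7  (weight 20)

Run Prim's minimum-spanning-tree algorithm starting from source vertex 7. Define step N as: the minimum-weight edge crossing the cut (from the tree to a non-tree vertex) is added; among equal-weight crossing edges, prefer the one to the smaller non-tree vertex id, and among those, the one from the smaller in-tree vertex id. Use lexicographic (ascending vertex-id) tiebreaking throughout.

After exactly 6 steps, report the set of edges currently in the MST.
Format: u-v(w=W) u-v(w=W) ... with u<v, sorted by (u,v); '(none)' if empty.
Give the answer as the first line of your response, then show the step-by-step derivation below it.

0-3(w=14) 1-5(w=1) 2-3(w=9) 3-7(w=10) 5-6(w=7) 5-7(w=4)

step 1: add edge 5-7 (w=4); MST = {5-7(w=4)}
step 2: add edge 1-5 (w=1); MST = {1-5(w=1) 5-7(w=4)}
step 3: add edge 5-6 (w=7); MST = {1-5(w=1) 5-6(w=7) 5-7(w=4)}
step 4: add edge 3-7 (w=10); MST = {1-5(w=1) 3-7(w=10) 5-6(w=7) 5-7(w=4)}
step 5: add edge 2-3 (w=9); MST = {1-5(w=1) 2-3(w=9) 3-7(w=10) 5-6(w=7) 5-7(w=4)}
step 6: add edge 0-3 (w=14); MST = {0-3(w=14) 1-5(w=1) 2-3(w=9) 3-7(w=10) 5-6(w=7) 5-7(w=4)}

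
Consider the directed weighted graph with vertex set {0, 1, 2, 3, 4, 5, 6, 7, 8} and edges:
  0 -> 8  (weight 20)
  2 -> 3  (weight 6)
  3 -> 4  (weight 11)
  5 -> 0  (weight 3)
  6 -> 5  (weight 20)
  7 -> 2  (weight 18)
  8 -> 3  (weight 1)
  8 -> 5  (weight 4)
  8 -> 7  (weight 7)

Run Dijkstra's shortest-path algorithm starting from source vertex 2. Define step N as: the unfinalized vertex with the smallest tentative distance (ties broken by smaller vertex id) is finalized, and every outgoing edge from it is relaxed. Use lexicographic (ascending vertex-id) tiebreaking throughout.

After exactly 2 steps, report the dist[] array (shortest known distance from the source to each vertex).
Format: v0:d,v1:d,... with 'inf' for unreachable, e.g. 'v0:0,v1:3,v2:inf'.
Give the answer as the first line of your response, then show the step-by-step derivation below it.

v0:inf,v1:inf,v2:0,v3:6,v4:17,v5:inf,v6:inf,v7:inf,v8:inf

step 1: dist = v0:inf,v1:inf,v2:0,v3:6,v4:inf,v5:inf,v6:inf,v7:inf,v8:inf
step 2: dist = v0:inf,v1:inf,v2:0,v3:6,v4:17,v5:inf,v6:inf,v7:inf,v8:inf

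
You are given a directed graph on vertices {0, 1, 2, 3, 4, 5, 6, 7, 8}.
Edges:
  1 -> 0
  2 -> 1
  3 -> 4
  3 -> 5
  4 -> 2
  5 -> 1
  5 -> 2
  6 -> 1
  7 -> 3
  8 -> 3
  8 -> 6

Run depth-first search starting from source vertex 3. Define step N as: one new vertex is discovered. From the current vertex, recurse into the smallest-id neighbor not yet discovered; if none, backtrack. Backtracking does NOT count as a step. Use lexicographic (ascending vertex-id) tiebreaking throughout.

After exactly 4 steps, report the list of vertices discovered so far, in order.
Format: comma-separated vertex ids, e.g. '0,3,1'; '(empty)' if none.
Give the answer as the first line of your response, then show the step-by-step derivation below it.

3,4,2,1

step 1: discover 3; path=3; order=3
step 2: discover 4; path=3>4; order=3,4
step 3: discover 2; path=3>4>2; order=3,4,2
step 4: discover 1; path=3>4>2>1; order=3,4,2,1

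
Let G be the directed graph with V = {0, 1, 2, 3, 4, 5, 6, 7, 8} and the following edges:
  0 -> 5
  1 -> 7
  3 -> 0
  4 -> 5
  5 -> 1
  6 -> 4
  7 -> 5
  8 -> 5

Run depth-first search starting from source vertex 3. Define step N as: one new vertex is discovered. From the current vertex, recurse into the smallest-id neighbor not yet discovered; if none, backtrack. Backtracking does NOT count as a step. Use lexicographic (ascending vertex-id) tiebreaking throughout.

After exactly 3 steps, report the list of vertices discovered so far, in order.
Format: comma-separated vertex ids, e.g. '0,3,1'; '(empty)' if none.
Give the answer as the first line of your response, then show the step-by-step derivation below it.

3,0,5

step 1: discover 3; path=3; order=3
step 2: discover 0; path=3>0; order=3,0
step 3: discover 5; path=3>0>5; order=3,0,5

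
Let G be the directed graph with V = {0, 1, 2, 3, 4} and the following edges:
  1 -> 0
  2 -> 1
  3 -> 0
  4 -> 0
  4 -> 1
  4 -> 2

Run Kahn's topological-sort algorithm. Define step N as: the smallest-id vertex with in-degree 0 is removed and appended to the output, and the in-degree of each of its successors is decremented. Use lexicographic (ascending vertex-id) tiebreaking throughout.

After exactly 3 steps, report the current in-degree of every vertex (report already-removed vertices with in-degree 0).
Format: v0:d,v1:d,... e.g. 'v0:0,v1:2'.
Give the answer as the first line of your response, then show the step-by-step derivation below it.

v0:1,v1:0,v2:0,v3:0,v4:0

step 1: output 3; order=[3]; indeg=(2,2,1,0,0)
step 2: output 4; order=[3,4]; indeg=(1,1,0,0,0)
step 3: output 2; order=[3,4,2]; indeg=(1,0,0,0,0)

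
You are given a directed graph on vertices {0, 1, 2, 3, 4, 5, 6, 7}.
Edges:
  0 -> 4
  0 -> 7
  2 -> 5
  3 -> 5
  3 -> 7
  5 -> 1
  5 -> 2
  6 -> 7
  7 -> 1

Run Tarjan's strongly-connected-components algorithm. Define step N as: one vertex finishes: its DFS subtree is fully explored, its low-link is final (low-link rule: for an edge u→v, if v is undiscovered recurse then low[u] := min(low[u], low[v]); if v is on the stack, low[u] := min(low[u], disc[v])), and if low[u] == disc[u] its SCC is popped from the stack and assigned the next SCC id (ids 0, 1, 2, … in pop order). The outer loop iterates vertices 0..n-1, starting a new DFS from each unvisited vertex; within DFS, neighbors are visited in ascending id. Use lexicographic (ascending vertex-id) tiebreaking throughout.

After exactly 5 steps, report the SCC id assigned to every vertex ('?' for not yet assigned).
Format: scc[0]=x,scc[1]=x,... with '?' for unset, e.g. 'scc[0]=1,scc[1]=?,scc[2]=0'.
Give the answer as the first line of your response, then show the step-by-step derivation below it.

scc[0]=3,scc[1]=1,scc[2]=?,scc[3]=?,scc[4]=0,scc[5]=?,scc[6]=?,scc[7]=2

step 1: low=(low[0]=0,low[1]=?,low[2]=?,low[3]=?,low[4]=1,low[5]=?,low[6]=?,low[7]=?); scc=(scc[0]=?,scc[1]=?,scc[2]=?,scc[3]=?,scc[4]=0,scc[5]=?,scc[6]=?,scc[7]=?)
step 2: low=(low[0]=0,low[1]=3,low[2]=?,low[3]=?,low[4]=1,low[5]=?,low[6]=?,low[7]=2); scc=(scc[0]=?,scc[1]=1,scc[2]=?,scc[3]=?,scc[4]=0,scc[5]=?,scc[6]=?,scc[7]=?)
step 3: low=(low[0]=0,low[1]=3,low[2]=?,low[3]=?,low[4]=1,low[5]=?,low[6]=?,low[7]=2); scc=(scc[0]=?,scc[1]=1,scc[2]=?,scc[3]=?,scc[4]=0,scc[5]=?,scc[6]=?,scc[7]=2)
step 4: low=(low[0]=0,low[1]=3,low[2]=?,low[3]=?,low[4]=1,low[5]=?,low[6]=?,low[7]=2); scc=(scc[0]=3,scc[1]=1,scc[2]=?,scc[3]=?,scc[4]=0,scc[5]=?,scc[6]=?,scc[7]=2)
step 5: low=(low[0]=0,low[1]=3,low[2]=4,low[3]=?,low[4]=1,low[5]=4,low[6]=?,low[7]=2); scc=(scc[0]=3,scc[1]=1,scc[2]=?,scc[3]=?,scc[4]=0,scc[5]=?,scc[6]=?,scc[7]=2)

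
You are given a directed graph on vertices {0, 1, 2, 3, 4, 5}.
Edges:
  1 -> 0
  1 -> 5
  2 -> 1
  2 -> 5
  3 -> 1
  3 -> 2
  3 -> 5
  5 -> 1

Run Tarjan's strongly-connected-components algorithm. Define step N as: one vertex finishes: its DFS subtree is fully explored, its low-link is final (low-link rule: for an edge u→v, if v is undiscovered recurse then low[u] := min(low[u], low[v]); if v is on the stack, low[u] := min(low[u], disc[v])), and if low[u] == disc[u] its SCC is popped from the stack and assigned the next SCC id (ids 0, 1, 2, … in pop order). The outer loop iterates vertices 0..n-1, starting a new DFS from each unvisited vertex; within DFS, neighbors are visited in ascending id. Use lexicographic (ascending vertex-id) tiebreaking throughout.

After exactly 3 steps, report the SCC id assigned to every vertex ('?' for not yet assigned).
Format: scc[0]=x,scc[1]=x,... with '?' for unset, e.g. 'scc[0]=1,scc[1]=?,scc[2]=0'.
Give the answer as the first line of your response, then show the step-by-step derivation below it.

scc[0]=0,scc[1]=1,scc[2]=?,scc[3]=?,scc[4]=?,scc[5]=1

step 1: low=(low[0]=0,low[1]=?,low[2]=?,low[3]=?,low[4]=?,low[5]=?); scc=(scc[0]=0,scc[1]=?,scc[2]=?,scc[3]=?,scc[4]=?,scc[5]=?)
step 2: low=(low[0]=0,low[1]=1,low[2]=?,low[3]=?,low[4]=?,low[5]=1); scc=(scc[0]=0,scc[1]=?,scc[2]=?,scc[3]=?,scc[4]=?,scc[5]=?)
step 3: low=(low[0]=0,low[1]=1,low[2]=?,low[3]=?,low[4]=?,low[5]=1); scc=(scc[0]=0,scc[1]=1,scc[2]=?,scc[3]=?,scc[4]=?,scc[5]=1)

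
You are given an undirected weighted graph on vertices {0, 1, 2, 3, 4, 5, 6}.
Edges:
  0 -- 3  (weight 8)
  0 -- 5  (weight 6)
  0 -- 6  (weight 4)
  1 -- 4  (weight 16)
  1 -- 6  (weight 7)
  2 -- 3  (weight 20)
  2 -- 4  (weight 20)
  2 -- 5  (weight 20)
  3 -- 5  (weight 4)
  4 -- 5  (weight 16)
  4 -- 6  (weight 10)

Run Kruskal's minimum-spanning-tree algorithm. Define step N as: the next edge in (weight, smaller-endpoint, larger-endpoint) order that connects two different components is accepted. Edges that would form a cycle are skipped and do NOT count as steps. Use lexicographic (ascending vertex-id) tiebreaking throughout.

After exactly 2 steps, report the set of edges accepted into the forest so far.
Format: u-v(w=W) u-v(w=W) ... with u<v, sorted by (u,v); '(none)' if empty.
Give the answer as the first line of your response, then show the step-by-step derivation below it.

0-6(w=4) 3-5(w=4)

step 1: add edge 0-6 (w=4); MST = {0-6(w=4)}
step 2: add edge 3-5 (w=4); MST = {0-6(w=4) 3-5(w=4)}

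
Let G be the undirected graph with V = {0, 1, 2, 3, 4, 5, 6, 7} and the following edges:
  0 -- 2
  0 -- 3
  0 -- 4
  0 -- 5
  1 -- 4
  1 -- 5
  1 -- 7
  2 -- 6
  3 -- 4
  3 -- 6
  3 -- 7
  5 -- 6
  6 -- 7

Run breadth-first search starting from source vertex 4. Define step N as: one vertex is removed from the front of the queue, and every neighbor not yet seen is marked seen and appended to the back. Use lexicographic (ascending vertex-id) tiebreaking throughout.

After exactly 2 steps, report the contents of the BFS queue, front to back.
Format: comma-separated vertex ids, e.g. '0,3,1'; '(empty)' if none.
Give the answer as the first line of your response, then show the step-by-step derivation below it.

1,3,2,5

step 1: dequeue 4; queue=[0,1,3]; order=4
step 2: dequeue 0; queue=[1,3,2,5]; order=4,0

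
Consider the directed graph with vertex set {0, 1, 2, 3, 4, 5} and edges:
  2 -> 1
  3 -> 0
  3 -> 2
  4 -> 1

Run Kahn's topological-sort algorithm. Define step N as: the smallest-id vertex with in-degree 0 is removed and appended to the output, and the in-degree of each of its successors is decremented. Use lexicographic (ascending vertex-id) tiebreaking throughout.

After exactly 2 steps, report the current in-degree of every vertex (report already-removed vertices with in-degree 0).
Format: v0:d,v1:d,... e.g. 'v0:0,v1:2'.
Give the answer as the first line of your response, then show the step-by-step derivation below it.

v0:0,v1:2,v2:0,v3:0,v4:0,v5:0

step 1: output 3; order=[3]; indeg=(0,2,0,0,0,0)
step 2: output 0; order=[3,0]; indeg=(0,2,0,0,0,0)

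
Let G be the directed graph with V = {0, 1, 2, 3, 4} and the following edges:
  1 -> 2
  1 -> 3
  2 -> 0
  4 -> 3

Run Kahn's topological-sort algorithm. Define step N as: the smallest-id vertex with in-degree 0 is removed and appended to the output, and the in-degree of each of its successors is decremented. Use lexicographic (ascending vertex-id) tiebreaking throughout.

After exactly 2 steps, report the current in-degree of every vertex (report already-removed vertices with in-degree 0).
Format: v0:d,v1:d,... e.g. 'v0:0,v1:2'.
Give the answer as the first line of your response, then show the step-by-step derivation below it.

v0:0,v1:0,v2:0,v3:1,v4:0

step 1: output 1; order=[1]; indeg=(1,0,0,1,0)
step 2: output 2; order=[1,2]; indeg=(0,0,0,1,0)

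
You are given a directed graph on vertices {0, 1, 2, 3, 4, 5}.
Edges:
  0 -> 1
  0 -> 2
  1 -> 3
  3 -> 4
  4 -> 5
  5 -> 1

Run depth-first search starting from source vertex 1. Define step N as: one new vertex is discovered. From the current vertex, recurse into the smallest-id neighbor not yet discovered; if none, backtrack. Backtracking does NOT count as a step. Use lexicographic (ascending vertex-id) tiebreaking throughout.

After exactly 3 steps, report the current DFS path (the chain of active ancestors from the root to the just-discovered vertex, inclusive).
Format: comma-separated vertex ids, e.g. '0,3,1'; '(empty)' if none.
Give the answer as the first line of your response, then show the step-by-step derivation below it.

1,3,4

step 1: discover 1; path=1; order=1
step 2: discover 3; path=1>3; order=1,3
step 3: discover 4; path=1>3>4; order=1,3,4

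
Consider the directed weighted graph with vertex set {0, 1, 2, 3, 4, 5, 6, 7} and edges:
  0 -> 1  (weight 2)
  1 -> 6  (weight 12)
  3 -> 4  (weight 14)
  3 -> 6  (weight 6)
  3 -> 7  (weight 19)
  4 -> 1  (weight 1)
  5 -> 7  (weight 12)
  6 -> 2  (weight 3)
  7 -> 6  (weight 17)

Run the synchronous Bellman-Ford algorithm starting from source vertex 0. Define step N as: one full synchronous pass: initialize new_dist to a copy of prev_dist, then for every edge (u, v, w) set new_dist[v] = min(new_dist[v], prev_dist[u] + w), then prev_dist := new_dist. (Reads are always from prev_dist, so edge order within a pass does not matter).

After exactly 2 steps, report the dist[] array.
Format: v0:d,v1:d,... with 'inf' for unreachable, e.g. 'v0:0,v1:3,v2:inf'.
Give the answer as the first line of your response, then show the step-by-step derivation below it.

v0:0,v1:2,v2:inf,v3:inf,v4:inf,v5:inf,v6:14,v7:inf

step 1: dist = v0:0,v1:2,v2:inf,v3:inf,v4:inf,v5:inf,v6:inf,v7:inf
step 2: dist = v0:0,v1:2,v2:inf,v3:inf,v4:inf,v5:inf,v6:14,v7:inf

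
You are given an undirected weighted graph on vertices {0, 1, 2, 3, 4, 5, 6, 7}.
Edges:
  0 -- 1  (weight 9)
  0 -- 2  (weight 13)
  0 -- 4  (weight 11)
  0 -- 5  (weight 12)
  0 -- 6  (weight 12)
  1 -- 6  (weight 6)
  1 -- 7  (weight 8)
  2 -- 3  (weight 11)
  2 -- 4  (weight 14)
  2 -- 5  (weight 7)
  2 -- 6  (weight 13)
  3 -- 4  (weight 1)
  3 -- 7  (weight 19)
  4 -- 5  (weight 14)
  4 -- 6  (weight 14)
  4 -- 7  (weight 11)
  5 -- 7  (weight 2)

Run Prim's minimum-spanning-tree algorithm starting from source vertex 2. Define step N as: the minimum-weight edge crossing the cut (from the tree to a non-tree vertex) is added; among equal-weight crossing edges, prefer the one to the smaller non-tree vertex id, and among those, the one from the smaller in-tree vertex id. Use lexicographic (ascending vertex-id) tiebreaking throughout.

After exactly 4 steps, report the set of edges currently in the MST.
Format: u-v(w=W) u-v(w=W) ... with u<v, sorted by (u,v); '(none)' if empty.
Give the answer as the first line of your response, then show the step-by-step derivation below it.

1-6(w=6) 1-7(w=8) 2-5(w=7) 5-7(w=2)

step 1: add edge 2-5 (w=7); MST = {2-5(w=7)}
step 2: add edge 5-7 (w=2); MST = {2-5(w=7) 5-7(w=2)}
step 3: add edge 1-7 (w=8); MST = {1-7(w=8) 2-5(w=7) 5-7(w=2)}
step 4: add edge 1-6 (w=6); MST = {1-6(w=6) 1-7(w=8) 2-5(w=7) 5-7(w=2)}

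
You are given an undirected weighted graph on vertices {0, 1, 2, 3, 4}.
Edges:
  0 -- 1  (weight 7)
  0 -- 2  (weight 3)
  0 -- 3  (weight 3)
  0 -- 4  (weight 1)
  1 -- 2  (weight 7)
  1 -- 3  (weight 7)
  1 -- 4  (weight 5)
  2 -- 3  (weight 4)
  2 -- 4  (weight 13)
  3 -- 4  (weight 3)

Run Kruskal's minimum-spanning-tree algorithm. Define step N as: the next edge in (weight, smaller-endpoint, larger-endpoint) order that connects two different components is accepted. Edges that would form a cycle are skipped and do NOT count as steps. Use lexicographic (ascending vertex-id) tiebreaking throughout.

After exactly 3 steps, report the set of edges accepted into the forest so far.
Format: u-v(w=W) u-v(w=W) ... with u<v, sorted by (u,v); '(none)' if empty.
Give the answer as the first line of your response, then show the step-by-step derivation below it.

0-2(w=3) 0-3(w=3) 0-4(w=1)

step 1: add edge 0-4 (w=1); MST = {0-4(w=1)}
step 2: add edge 0-2 (w=3); MST = {0-2(w=3) 0-4(w=1)}
step 3: add edge 0-3 (w=3); MST = {0-2(w=3) 0-3(w=3) 0-4(w=1)}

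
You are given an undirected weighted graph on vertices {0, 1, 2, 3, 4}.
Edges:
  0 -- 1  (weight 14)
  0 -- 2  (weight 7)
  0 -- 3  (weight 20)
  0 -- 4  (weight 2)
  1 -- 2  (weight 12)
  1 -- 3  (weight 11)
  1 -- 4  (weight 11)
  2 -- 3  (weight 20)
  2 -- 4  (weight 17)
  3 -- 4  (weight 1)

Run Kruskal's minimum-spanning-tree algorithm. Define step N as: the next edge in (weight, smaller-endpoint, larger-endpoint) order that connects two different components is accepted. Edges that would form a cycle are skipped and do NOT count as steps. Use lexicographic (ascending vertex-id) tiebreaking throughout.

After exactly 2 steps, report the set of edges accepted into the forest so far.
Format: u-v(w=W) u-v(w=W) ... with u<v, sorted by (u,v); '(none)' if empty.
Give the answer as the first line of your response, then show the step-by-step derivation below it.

0-4(w=2) 3-4(w=1)

step 1: add edge 3-4 (w=1); MST = {3-4(w=1)}
step 2: add edge 0-4 (w=2); MST = {0-4(w=2) 3-4(w=1)}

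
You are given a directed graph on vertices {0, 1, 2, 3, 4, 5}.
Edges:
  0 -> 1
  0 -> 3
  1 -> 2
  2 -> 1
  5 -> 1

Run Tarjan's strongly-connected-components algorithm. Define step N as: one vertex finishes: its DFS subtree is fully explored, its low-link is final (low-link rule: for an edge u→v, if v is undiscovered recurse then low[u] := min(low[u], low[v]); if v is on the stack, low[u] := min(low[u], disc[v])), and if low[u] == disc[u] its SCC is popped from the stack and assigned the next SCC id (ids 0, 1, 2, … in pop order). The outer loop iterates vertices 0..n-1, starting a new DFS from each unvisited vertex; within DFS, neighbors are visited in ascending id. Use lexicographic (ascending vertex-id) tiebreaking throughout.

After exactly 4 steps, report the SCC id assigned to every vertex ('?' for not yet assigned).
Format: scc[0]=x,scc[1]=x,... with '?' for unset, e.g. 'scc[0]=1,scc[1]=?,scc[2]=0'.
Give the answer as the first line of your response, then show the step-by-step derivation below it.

scc[0]=2,scc[1]=0,scc[2]=0,scc[3]=1,scc[4]=?,scc[5]=?

step 1: low=(low[0]=0,low[1]=1,low[2]=1,low[3]=?,low[4]=?,low[5]=?); scc=(scc[0]=?,scc[1]=?,scc[2]=?,scc[3]=?,scc[4]=?,scc[5]=?)
step 2: low=(low[0]=0,low[1]=1,low[2]=1,low[3]=?,low[4]=?,low[5]=?); scc=(scc[0]=?,scc[1]=0,scc[2]=0,scc[3]=?,scc[4]=?,scc[5]=?)
step 3: low=(low[0]=0,low[1]=1,low[2]=1,low[3]=3,low[4]=?,low[5]=?); scc=(scc[0]=?,scc[1]=0,scc[2]=0,scc[3]=1,scc[4]=?,scc[5]=?)
step 4: low=(low[0]=0,low[1]=1,low[2]=1,low[3]=3,low[4]=?,low[5]=?); scc=(scc[0]=2,scc[1]=0,scc[2]=0,scc[3]=1,scc[4]=?,scc[5]=?)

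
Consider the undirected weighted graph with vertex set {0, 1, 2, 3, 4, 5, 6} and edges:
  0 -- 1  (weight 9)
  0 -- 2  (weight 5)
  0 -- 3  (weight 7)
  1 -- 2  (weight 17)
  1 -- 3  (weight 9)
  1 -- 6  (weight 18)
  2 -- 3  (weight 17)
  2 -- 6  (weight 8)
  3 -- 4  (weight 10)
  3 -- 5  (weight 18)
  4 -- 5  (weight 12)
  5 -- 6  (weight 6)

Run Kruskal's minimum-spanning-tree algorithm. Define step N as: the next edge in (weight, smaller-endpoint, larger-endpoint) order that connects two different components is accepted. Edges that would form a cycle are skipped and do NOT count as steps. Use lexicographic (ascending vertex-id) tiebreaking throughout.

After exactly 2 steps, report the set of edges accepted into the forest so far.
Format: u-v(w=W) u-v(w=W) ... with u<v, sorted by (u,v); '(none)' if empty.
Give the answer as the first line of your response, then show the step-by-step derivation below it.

0-2(w=5) 5-6(w=6)

step 1: add edge 0-2 (w=5); MST = {0-2(w=5)}
step 2: add edge 5-6 (w=6); MST = {0-2(w=5) 5-6(w=6)}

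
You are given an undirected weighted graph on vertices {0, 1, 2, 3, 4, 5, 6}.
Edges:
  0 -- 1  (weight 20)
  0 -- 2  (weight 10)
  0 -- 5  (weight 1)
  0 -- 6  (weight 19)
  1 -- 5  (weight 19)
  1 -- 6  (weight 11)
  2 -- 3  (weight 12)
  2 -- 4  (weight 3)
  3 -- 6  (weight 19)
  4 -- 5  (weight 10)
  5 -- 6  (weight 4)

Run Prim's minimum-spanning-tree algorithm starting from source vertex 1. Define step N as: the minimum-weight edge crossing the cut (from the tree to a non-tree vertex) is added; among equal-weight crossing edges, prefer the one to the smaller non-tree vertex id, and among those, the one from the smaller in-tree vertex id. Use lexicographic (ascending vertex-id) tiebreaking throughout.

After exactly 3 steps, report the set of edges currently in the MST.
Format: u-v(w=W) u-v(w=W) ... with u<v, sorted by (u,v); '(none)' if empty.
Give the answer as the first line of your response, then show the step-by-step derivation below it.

0-5(w=1) 1-6(w=11) 5-6(w=4)

step 1: add edge 1-6 (w=11); MST = {1-6(w=11)}
step 2: add edge 5-6 (w=4); MST = {1-6(w=11) 5-6(w=4)}
step 3: add edge 0-5 (w=1); MST = {0-5(w=1) 1-6(w=11) 5-6(w=4)}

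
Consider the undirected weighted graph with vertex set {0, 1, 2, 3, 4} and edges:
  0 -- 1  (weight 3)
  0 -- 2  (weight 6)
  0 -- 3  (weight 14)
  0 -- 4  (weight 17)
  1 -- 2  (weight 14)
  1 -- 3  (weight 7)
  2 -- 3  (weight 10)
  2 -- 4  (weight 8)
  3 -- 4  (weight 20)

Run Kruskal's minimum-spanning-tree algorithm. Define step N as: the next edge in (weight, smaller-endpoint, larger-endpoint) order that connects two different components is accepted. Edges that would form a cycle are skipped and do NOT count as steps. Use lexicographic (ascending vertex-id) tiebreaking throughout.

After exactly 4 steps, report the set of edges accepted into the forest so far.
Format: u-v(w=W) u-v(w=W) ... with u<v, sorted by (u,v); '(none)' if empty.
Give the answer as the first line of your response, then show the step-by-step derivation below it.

0-1(w=3) 0-2(w=6) 1-3(w=7) 2-4(w=8)

step 1: add edge 0-1 (w=3); MST = {0-1(w=3)}
step 2: add edge 0-2 (w=6); MST = {0-1(w=3) 0-2(w=6)}
step 3: add edge 1-3 (w=7); MST = {0-1(w=3) 0-2(w=6) 1-3(w=7)}
step 4: add edge 2-4 (w=8); MST = {0-1(w=3) 0-2(w=6) 1-3(w=7) 2-4(w=8)}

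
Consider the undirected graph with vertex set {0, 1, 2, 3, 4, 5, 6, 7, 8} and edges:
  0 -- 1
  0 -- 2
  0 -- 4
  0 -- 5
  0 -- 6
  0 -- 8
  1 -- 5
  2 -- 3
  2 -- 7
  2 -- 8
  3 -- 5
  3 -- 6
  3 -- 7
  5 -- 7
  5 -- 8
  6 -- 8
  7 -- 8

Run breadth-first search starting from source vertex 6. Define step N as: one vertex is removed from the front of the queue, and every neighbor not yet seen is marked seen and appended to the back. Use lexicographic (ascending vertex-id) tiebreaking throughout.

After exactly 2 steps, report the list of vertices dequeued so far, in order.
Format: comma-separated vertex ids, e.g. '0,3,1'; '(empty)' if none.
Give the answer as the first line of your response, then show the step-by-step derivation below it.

6,0

step 1: dequeue 6; queue=[0,3,8]; order=6
step 2: dequeue 0; queue=[3,8,1,2,4,5]; order=6,0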